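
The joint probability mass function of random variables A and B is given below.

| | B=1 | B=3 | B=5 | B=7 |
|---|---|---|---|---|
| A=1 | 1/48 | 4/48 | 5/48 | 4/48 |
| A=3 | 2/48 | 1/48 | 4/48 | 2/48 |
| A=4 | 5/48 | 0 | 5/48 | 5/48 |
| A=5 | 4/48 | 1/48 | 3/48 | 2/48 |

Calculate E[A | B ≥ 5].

P(B ≥ 5) = 5/8.
Summing A·P(A=x,B=y) over the conditioning event gives 23/12.
E[A | B ≥ 5] = (23/12) / (5/8) = 46/15.

46/15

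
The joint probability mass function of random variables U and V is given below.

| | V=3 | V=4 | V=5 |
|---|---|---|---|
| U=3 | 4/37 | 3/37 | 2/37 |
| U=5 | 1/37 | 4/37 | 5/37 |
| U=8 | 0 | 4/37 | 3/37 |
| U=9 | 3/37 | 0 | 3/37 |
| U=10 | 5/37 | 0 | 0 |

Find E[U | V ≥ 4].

143/24

P(V ≥ 4) = 24/37.
Σ U·P over the event = 3·(3/37) + 3·(2/37) + 5·(4/37) + 5·(5/37) + 8·(4/37) + 8·(3/37) + 9·(3/37) = 143/37.
E[U | V ≥ 4] = (143/37) / (24/37) = 143/24.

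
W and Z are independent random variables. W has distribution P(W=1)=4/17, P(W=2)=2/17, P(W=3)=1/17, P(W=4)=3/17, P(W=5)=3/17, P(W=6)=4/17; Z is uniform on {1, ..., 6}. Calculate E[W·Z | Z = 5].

310/17

P(Z = 5) = 1/6.
Summing WZ·P(x,y) over outcomes with Z = 5 gives 155/51.
E[W·Z | Z = 5] = (155/51) / (1/6) = 310/17.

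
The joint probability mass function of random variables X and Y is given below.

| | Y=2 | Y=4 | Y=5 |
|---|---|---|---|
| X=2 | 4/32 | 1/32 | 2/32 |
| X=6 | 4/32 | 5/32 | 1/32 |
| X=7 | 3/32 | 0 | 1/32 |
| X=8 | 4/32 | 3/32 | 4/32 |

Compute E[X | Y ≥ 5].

49/8

P(Y ≥ 5) = 1/4.
Summing X·P(X=x,Y=y) over the conditioning event gives 49/32.
E[X | Y ≥ 5] = (49/32) / (1/4) = 49/8.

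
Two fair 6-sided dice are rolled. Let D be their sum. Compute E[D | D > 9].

P(D > 9) = 1/6.
Σ over the event: 10·1/12 + 11·1/18 + 12·1/36 = 16/9.
E[D | D > 9] = (16/9) / (1/6) = 32/3.

32/3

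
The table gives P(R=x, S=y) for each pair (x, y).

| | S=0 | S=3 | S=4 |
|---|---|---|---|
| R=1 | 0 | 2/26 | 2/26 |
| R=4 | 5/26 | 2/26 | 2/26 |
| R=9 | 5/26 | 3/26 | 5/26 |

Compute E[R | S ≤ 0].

13/2

P(S ≤ 0) = 5/13.
Summing R·P(R=x,S=y) over the conditioning event gives 5/2.
E[R | S ≤ 0] = (5/2) / (5/13) = 13/2.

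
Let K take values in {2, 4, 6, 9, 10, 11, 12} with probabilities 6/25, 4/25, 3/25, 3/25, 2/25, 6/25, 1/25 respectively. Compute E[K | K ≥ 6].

P(K ≥ 6) = 3/5.
Σ over the event: 6·3/25 + 9·3/25 + 10·2/25 + 11·6/25 + 12·1/25 = 143/25.
E[K | K ≥ 6] = (143/25) / (3/5) = 143/15.

143/15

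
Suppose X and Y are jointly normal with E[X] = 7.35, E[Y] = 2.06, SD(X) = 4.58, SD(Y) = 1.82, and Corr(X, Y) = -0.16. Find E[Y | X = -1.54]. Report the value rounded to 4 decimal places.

2.6252

The regression of Y on X has slope ρ·σ_Y/σ_X and passes through (μ_X, μ_Y).
E[Y | X=-1.54] = 2.06 + (-0.16)·(1.82/4.58)·(-1.54 − (7.35)) = 2.06 + (-0.063581)·(-8.89) = 2.6252.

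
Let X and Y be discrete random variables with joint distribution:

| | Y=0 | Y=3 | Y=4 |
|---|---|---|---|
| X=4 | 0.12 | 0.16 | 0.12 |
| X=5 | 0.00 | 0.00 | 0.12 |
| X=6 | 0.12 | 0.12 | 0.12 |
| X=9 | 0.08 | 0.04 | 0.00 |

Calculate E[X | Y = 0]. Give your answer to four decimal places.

P(Y = 0) = 0.32.
Σ X·P over the event = 4·(0.12) + 6·(0.12) + 9·(0.08) = 1.92.
E[X | Y = 0] = (1.92) / (0.32) = 6.0000.

6.0000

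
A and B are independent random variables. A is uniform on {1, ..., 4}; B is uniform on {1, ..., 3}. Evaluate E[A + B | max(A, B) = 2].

Outcomes with max(A, B) = 2: (1,2), (2,1), (2,2), each with probability 1/12.
E[A + B | max(A, B) = 2] = (3 + 3 + 4) / 3 = 10/3.

10/3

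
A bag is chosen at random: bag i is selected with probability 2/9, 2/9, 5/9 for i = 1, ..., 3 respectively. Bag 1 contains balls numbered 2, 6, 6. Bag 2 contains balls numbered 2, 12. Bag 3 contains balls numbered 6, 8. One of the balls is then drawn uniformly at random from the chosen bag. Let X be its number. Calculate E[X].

E[X | bag 1] = (2+6+6)/3 = 14/3.
E[X | bag 2] = (2+12)/2 = 7.
E[X | bag 3] = (6+8)/2 = 7.
E[X] = (2/9)·(14/3) + (2/9)·(7) + (5/9)·(7) = 175/27.

175/27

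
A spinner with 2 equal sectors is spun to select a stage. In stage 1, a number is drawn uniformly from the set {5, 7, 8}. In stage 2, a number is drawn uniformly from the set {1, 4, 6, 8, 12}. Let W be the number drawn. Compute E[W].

E[W | stage 1] = (5+7+8)/3 = 20/3.
E[W | stage 2] = (1+4+6+8+12)/5 = 31/5.
By the law of total expectation,
E[W] = (1/2)·(20/3) + (1/2)·(31/5) = 193/30.

193/30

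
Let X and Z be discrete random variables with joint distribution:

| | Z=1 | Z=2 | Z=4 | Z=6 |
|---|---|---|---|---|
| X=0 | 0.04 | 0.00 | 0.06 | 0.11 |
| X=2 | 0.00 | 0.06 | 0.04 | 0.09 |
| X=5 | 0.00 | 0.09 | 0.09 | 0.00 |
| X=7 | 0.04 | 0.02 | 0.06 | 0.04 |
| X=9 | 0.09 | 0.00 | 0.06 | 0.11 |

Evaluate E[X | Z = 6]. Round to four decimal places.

4.1429

P(Z = 6) = 0.35.
Σ X·P over the event = 0·(0.11) + 2·(0.09) + 7·(0.04) + 9·(0.11) = 1.45.
E[X | Z = 6] = (1.45) / (0.35) = 4.1429.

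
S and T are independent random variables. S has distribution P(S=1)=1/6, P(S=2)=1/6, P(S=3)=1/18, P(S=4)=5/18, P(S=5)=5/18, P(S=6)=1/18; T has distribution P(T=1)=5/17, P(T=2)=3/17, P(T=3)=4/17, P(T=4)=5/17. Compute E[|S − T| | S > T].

422/185

P(S > T) = 185/306.
Summing |S−T|·P(x,y) over outcomes with S > T gives 211/153.
E[|S − T| | S > T] = (211/153) / (185/306) = 422/185.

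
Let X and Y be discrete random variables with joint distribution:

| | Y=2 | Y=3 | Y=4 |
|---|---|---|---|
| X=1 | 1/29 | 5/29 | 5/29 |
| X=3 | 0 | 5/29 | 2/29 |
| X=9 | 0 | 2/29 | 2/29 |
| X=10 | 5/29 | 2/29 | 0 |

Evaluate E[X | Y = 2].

17/2

P(Y = 2) = 6/29.
Σ X·P over the event = 1·(1/29) + 10·(5/29) = 51/29.
E[X | Y = 2] = (51/29) / (6/29) = 17/2.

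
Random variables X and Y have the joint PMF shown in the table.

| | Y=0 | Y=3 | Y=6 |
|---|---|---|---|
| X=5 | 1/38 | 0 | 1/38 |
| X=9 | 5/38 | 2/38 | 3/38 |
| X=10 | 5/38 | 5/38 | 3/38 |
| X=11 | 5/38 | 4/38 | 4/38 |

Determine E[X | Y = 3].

112/11

P(Y = 3) = 11/38.
Σ X·P over the event = 9·(2/38) + 10·(5/38) + 11·(4/38) = 56/19.
E[X | Y = 3] = (56/19) / (11/38) = 112/11.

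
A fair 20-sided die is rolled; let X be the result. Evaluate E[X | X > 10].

Given X > 10, X is equally likely to be any of {11, 12, 13, 14, 15, 16, 17, 18, 19, 20}.
E[X | X > 10] = (11 + 12 + 13 + 14 + 15 + 16 + 17 + 18 + 19 + 20) / 10 = 31/2.

31/2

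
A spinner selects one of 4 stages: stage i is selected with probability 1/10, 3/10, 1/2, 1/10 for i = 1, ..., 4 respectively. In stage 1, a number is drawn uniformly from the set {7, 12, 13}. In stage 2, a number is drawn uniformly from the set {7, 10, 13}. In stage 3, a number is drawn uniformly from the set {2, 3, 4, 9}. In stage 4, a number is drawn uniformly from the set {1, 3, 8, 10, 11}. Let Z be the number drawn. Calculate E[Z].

E[Z | stage 1] = (7+12+13)/3 = 32/3.
E[Z | stage 2] = (7+10+13)/3 = 10.
E[Z | stage 3] = (2+3+4+9)/4 = 9/2.
E[Z | stage 4] = (1+3+8+10+11)/5 = 33/5.
By the law of total expectation,
E[Z] = (1/10)·(32/3) + (3/10)·(10) + (1/2)·(9/2) + (1/10)·(33/5) = 2093/300.

2093/300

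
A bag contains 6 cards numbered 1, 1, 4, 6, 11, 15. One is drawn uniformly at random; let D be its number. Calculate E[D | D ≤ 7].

P(D ≤ 7) = 2/3.
Σ over the event: 1·1/3 + 4·1/6 + 6·1/6 = 2.
E[D | D ≤ 7] = (2) / (2/3) = 3.

3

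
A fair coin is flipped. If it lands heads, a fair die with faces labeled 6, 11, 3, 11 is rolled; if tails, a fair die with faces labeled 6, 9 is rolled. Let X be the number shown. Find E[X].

61/8

E[X | heads] = (6+11+3+11)/4 = 31/4.
E[X | tails] = (6+9)/2 = 15/2.
By the law of total expectation,
E[X] = (1/2)·(31/4) + (1/2)·(15/2) = 61/8.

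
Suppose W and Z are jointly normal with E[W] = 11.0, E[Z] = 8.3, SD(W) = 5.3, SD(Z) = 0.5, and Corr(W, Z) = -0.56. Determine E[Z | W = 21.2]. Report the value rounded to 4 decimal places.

7.7611

E[Z | W=x] = μ_Z + ρ(σ_Z/σ_W)(x − μ_W) for jointly normal variables.
E[Z | W=21.2] = 8.3 + (-0.56)·(0.5/5.3)·(21.2 − (11.0)) = 8.3 + (-0.05283)·(10.2) = 7.7611.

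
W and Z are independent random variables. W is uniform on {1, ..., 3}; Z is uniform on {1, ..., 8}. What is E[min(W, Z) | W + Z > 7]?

Outcomes with W + Z > 7: (1,7), (1,8), (2,6), (2,7), (2,8), (3,5), (3,6), (3,7), (3,8), each with probability 1/24.
E[min(W, Z) | W + Z > 7] = (1 + 1 + 2 + 2 + 2 + 3 + 3 + 3 + 3) / 9 = 20/9.

20/9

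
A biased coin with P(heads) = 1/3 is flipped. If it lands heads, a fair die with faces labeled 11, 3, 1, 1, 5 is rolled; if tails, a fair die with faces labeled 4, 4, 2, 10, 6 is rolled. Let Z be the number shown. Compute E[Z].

73/15

E[Z | heads] = (11+3+1+1+5)/5 = 21/5.
E[Z | tails] = (4+4+2+10+6)/5 = 26/5.
By the law of total expectation,
E[Z] = (1/3)·(21/5) + (2/3)·(26/5) = 73/15.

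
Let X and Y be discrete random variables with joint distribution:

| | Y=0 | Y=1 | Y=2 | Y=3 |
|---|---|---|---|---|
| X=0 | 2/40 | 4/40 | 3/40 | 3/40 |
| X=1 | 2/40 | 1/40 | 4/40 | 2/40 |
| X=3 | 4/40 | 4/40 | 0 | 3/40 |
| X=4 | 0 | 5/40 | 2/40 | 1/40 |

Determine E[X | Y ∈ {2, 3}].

P(Y ∈ {2, 3}) = 9/20.
Σ X·P over the event = 0·(3/40) + 0·(3/40) + 1·(4/40) + 1·(2/40) + 3·(3/40) + 4·(2/40) + 4·(1/40) = 27/40.
E[X | Y ∈ {2, 3}] = (27/40) / (9/20) = 3/2.

3/2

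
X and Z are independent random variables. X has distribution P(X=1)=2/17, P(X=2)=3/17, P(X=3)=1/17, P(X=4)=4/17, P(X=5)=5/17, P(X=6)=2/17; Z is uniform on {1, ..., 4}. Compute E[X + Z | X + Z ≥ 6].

37/5

P(X + Z ≥ 6) = 45/68.
Summing (X+Z)·P(x,y) over outcomes with X + Z ≥ 6 gives 333/68.
E[X + Z | X + Z ≥ 6] = (333/68) / (45/68) = 37/5.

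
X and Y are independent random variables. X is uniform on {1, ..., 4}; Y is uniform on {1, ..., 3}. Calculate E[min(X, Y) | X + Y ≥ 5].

P(X + Y ≥ 5) = 1/2.
Summing min(X,Y)·P(x,y) over outcomes with X + Y ≥ 5 gives 13/12.
E[min(X, Y) | X + Y ≥ 5] = (13/12) / (1/2) = 13/6.

13/6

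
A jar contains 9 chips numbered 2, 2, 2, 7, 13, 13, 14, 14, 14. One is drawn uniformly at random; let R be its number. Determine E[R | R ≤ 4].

2

P(R ≤ 4) = 1/3.
Σ over the event: 2·1/3 = 2/3.
E[R | R ≤ 4] = (2/3) / (1/3) = 2.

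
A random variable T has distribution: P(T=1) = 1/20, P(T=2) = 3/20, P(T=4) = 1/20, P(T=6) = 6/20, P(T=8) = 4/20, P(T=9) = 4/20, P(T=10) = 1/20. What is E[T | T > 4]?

38/5

P(T > 4) = 3/4.
Σ over the event: 6·3/10 + 8·1/5 + 9·1/5 + 10·1/20 = 57/10.
E[T | T > 4] = (57/10) / (3/4) = 38/5.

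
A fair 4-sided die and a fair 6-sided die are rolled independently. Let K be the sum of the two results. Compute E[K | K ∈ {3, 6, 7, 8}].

P(K ∈ {3, 6, 7, 8}) = 13/24.
Σ over the event: 3·1/12 + 6·1/6 + 7·1/6 + 8·1/8 = 41/12.
E[K | K ∈ {3, 6, 7, 8}] = (41/12) / (13/24) = 82/13.

82/13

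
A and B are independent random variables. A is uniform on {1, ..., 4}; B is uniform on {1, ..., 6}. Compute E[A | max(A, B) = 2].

5/3

P(max(A, B) = 2) = 1/8.
Summing A·P(x,y) over outcomes with max(A, B) = 2 gives 5/24.
E[A | max(A, B) = 2] = (5/24) / (1/8) = 5/3.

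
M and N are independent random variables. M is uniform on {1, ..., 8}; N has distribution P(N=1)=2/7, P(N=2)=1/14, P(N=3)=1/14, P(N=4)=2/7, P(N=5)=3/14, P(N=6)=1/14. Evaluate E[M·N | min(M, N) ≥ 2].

21

P(min(M, N) ≥ 2) = 5/8.
Summing MN·P(x,y) over outcomes with min(M, N) ≥ 2 gives 105/8.
E[M·N | min(M, N) ≥ 2] = (105/8) / (5/8) = 21.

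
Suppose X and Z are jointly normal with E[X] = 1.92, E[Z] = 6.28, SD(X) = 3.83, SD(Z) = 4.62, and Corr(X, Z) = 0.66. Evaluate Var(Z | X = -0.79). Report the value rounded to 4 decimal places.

For a bivariate normal, Var(Z | X=x) = σ_Z²(1 − ρ²).
Var(Z | X=-0.79) = (4.62)²·(1 − (0.66)²) = 21.3444·0.5644 = 12.0468.

12.0468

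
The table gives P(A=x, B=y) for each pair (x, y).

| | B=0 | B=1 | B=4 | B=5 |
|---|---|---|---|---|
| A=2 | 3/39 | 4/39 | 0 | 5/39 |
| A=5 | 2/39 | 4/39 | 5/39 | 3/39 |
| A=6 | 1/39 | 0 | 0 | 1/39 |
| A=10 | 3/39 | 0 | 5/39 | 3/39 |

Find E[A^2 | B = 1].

P(B = 1) = 8/39.
Σ A^2·P over the event = 4·(4/39) + 25·(4/39) = 116/39.
E[A^2 | B = 1] = (116/39) / (8/39) = 29/2.

29/2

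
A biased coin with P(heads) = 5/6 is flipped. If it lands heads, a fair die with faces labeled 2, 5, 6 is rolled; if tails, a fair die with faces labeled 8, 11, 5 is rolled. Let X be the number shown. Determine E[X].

E[X | heads] = (2+5+6)/3 = 13/3.
E[X | tails] = (8+11+5)/3 = 8.
By the law of total expectation,
E[X] = (5/6)·(13/3) + (1/6)·(8) = 89/18.

89/18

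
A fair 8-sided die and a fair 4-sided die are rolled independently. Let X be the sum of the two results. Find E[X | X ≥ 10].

32/3

P(X ≥ 10) = 3/16.
Σ over the event: 10·3/32 + 11·1/16 + 12·1/32 = 2.
E[X | X ≥ 10] = (2) / (3/16) = 32/3.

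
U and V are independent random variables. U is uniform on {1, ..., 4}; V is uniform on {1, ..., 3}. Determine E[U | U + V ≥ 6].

P(U + V ≥ 6) = 1/4.
Summing U·P(x,y) over outcomes with U + V ≥ 6 gives 11/12.
E[U | U + V ≥ 6] = (11/12) / (1/4) = 11/3.

11/3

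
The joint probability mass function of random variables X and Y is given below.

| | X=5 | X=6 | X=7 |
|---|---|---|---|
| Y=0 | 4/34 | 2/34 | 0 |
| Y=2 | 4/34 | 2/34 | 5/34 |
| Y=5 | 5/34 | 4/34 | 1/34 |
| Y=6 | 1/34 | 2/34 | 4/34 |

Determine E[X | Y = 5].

P(Y = 5) = 5/17.
Σ X·P over the event = 5·(5/34) + 6·(4/34) + 7·(1/34) = 28/17.
E[X | Y = 5] = (28/17) / (5/17) = 28/5.

28/5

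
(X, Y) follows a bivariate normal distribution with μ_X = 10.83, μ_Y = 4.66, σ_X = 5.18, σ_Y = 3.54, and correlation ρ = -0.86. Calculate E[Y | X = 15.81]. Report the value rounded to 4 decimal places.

E[Y | X=x] = μ_Y + ρ(σ_Y/σ_X)(x − μ_X) for jointly normal variables.
E[Y | X=15.81] = 4.66 + (-0.86)·(3.54/5.18)·(15.81 − (10.83)) = 4.66 + (-0.587722)·(4.98) = 1.7331.

1.7331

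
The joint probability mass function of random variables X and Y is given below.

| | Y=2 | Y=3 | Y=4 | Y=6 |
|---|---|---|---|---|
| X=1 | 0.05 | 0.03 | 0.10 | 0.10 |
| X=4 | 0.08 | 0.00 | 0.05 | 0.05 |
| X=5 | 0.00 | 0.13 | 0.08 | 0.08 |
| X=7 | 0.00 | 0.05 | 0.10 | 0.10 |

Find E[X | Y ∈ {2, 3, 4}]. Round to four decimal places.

4.1791

P(Y ∈ {2, 3, 4}) = 0.67.
Summing X·P(X=x,Y=y) over the conditioning event gives 2.80.
E[X | Y ∈ {2, 3, 4}] = (2.80) / (0.67) = 4.1791.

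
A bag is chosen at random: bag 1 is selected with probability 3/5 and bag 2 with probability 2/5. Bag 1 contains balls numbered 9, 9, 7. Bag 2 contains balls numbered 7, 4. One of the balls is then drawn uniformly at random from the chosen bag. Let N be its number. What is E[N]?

E[N | bag 1] = (9+9+7)/3 = 25/3.
E[N | bag 2] = (7+4)/2 = 11/2.
By the law of total expectation,
E[N] = (3/5)·(25/3) + (2/5)·(11/2) = 36/5.

36/5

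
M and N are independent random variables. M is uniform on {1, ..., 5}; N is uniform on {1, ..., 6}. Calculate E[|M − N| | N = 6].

3

P(N = 6) = 1/6.
Summing |M−N|·P(x,y) over outcomes with N = 6 gives 1/2.
E[|M − N| | N = 6] = (1/2) / (1/6) = 3.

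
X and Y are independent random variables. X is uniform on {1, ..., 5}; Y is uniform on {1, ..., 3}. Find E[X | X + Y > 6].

14/3

P(X + Y > 6) = 1/5.
Summing X·P(x,y) over outcomes with X + Y > 6 gives 14/15.
E[X | X + Y > 6] = (14/15) / (1/5) = 14/3.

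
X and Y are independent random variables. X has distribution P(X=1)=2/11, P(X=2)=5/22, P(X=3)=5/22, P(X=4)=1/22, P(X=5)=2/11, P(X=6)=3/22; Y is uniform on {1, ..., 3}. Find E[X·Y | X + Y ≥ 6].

293/28

P(X + Y ≥ 6) = 14/33.
Summing XY·P(x,y) over outcomes with X + Y ≥ 6 gives 293/66.
E[X·Y | X + Y ≥ 6] = (293/66) / (14/33) = 293/28.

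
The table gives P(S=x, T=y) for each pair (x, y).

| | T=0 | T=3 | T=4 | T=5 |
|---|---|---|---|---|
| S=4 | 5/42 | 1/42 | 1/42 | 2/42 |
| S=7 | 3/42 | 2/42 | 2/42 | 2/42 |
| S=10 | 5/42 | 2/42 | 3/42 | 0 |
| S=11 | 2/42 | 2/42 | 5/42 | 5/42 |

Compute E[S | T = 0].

113/15

P(T = 0) = 5/14.
Σ S·P over the event = 4·(5/42) + 7·(3/42) + 10·(5/42) + 11·(2/42) = 113/42.
E[S | T = 0] = (113/42) / (5/14) = 113/15.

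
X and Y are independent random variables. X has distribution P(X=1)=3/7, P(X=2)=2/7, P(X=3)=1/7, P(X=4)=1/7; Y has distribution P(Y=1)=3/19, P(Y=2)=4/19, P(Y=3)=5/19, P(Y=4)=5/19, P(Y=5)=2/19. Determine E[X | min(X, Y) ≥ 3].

7/2

P(min(X, Y) ≥ 3) = 24/133.
Summing X·P(x,y) over outcomes with min(X, Y) ≥ 3 gives 12/19.
E[X | min(X, Y) ≥ 3] = (12/19) / (24/133) = 7/2.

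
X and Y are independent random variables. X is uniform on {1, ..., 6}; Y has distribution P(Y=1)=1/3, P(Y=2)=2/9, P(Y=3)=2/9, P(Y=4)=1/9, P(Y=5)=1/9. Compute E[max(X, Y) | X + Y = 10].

P(X + Y = 10) = 1/27.
Summing max(X,Y)·P(x,y) over outcomes with X + Y = 10 gives 11/54.
E[max(X, Y) | X + Y = 10] = (11/54) / (1/27) = 11/2.

11/2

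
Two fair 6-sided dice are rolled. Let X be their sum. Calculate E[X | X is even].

P(X is even) = 1/2.
Σ over the event: 2·1/36 + 4·1/12 + 6·5/36 + 8·5/36 + 10·1/12 + 12·1/36 = 7/2.
E[X | X is even] = (7/2) / (1/2) = 7.

7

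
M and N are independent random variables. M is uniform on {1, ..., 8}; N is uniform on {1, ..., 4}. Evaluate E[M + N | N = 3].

Outcomes with N = 3: (1,3), (2,3), (3,3), (4,3), (5,3), (6,3), (7,3), (8,3), each with probability 1/32.
E[M + N | N = 3] = (4 + 5 + 6 + 7 + 8 + 9 + 10 + 11) / 8 = 15/2.

15/2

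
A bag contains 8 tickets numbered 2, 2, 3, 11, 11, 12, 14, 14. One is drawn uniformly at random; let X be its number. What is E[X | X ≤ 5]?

P(X ≤ 5) = 3/8.
Σ over the event: 2·1/4 + 3·1/8 = 7/8.
E[X | X ≤ 5] = (7/8) / (3/8) = 7/3.

7/3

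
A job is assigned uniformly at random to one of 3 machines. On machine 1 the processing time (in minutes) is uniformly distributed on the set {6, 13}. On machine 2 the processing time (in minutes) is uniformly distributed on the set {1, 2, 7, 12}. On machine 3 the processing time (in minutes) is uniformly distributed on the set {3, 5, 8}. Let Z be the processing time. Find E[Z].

E[Z | machine 1] = (6+13)/2 = 19/2.
E[Z | machine 2] = (1+2+7+12)/4 = 11/2.
E[Z | machine 3] = (3+5+8)/3 = 16/3.
E[Z] = (1/3)·(19/2) + (1/3)·(11/2) + (1/3)·(16/3) = 61/9.

61/9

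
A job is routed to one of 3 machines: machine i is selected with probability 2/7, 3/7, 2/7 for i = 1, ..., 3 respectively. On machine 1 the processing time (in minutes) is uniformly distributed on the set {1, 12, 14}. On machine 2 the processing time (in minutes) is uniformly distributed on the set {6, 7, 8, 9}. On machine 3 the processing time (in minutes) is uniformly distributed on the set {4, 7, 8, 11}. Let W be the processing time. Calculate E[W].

111/14

E[W | machine 1] = (1+12+14)/3 = 9.
E[W | machine 2] = (6+7+8+9)/4 = 15/2.
E[W | machine 3] = (4+7+8+11)/4 = 15/2.
By the law of total expectation,
E[W] = (2/7)·(9) + (3/7)·(15/2) + (2/7)·(15/2) = 111/14.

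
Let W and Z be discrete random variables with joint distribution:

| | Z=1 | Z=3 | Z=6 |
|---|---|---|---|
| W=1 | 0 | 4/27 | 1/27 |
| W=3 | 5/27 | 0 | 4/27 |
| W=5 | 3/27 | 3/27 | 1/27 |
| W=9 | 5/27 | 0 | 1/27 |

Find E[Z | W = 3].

29/9

P(W = 3) = 1/3.
Σ Z·P over the event = 1·(5/27) + 6·(4/27) = 29/27.
E[Z | W = 3] = (29/27) / (1/3) = 29/9.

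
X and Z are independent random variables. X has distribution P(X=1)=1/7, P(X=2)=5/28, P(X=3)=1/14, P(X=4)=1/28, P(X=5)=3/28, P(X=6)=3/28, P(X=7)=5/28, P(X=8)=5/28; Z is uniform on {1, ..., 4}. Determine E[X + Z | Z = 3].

54/7

P(Z = 3) = 1/4.
Summing (X+Z)·P(x,y) over outcomes with Z = 3 gives 27/14.
E[X + Z | Z = 3] = (27/14) / (1/4) = 54/7.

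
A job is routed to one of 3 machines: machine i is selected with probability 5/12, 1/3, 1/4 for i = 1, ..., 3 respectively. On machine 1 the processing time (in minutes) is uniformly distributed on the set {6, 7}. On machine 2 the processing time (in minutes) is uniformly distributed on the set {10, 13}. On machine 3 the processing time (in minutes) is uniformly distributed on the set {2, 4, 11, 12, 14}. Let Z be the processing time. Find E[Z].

E[Z | machine 1] = (6+7)/2 = 13/2.
E[Z | machine 2] = (10+13)/2 = 23/2.
E[Z | machine 3] = (2+4+11+12+14)/5 = 43/5.
E[Z] = (5/12)·(13/2) + (1/3)·(23/2) + (1/4)·(43/5) = 1043/120.

1043/120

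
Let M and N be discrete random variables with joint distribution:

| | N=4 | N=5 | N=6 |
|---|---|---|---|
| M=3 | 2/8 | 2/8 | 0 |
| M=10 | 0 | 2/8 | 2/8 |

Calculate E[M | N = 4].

3

P(N = 4) = 1/4.
Summing M·P(M=x,N=y) over the conditioning event gives 3/4.
E[M | N = 4] = (3/4) / (1/4) = 3.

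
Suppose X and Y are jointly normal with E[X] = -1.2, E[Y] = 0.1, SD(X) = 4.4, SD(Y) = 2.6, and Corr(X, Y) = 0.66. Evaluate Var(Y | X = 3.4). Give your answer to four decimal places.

3.8153

Var(Y | X=x) = (1 − ρ²)·σ_Y².
Var(Y | X=3.4) = (2.6)²·(1 − (0.66)²) = 6.76·0.5644 = 3.8153.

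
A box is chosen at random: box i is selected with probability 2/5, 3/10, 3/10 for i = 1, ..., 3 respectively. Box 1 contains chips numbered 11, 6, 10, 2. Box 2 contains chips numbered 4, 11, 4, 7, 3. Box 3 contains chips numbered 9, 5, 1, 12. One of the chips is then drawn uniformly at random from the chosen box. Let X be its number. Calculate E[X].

E[X | box 1] = (11+6+10+2)/4 = 29/4.
E[X | box 2] = (4+11+4+7+3)/5 = 29/5.
E[X | box 3] = (9+5+1+12)/4 = 27/4.
By the law of total expectation,
E[X] = (2/5)·(29/4) + (3/10)·(29/5) + (3/10)·(27/4) = 1333/200.

1333/200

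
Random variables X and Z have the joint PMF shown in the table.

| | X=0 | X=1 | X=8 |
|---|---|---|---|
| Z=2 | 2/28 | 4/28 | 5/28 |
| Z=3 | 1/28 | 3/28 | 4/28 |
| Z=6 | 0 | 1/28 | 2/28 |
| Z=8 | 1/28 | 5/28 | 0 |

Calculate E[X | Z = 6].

P(Z = 6) = 3/28.
Σ X·P over the event = 1·(1/28) + 8·(2/28) = 17/28.
E[X | Z = 6] = (17/28) / (3/28) = 17/3.

17/3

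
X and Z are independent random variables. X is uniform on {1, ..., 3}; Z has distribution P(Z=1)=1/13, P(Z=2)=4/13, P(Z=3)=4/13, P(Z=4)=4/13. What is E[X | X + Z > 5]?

P(X + Z > 5) = 4/13.
Summing X·P(x,y) over outcomes with X + Z > 5 gives 32/39.
E[X | X + Z > 5] = (32/39) / (4/13) = 8/3.

8/3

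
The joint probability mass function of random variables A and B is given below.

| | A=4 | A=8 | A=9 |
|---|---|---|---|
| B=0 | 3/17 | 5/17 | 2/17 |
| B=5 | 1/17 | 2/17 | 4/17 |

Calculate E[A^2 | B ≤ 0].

P(B ≤ 0) = 10/17.
Σ A^2·P over the event = 16·(3/17) + 64·(5/17) + 81·(2/17) = 530/17.
E[A^2 | B ≤ 0] = (530/17) / (10/17) = 53.

53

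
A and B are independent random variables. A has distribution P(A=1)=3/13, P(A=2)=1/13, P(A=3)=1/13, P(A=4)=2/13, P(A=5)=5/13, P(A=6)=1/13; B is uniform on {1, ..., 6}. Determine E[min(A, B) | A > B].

81/34

P(A > B) = 17/39.
Summing min(A,B)·P(x,y) over outcomes with A > B gives 27/26.
E[min(A, B) | A > B] = (27/26) / (17/39) = 81/34.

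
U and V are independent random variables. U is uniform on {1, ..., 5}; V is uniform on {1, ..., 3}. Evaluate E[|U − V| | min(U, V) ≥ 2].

Outcomes with min(U, V) ≥ 2: (2,2), (2,3), (3,2), (3,3), (4,2), (4,3), (5,2), (5,3), each with probability 1/15.
E[|U − V| | min(U, V) ≥ 2] = (0 + 1 + 1 + 0 + 2 + 1 + 3 + 2) / 8 = 5/4.

5/4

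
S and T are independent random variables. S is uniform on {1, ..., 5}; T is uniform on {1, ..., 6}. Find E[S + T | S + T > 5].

31/4

P(S + T > 5) = 2/3.
Summing (S+T)·P(x,y) over outcomes with S + T > 5 gives 31/6.
E[S + T | S + T > 5] = (31/6) / (2/3) = 31/4.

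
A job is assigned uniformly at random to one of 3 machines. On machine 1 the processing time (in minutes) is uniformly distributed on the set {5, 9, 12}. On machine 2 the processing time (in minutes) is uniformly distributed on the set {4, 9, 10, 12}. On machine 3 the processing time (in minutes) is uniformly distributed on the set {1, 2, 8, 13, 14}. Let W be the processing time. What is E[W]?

E[W | machine 1] = (5+9+12)/3 = 26/3.
E[W | machine 2] = (4+9+10+12)/4 = 35/4.
E[W | machine 3] = (1+2+8+13+14)/5 = 38/5.
E[W] = (1/3)·(26/3) + (1/3)·(35/4) + (1/3)·(38/5) = 1501/180.

1501/180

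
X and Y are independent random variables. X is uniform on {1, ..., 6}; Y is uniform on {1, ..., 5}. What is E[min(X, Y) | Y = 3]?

Outcomes with Y = 3: (1,3), (2,3), (3,3), (4,3), (5,3), (6,3), each with probability 1/30.
E[min(X, Y) | Y = 3] = (1 + 2 + 3 + 3 + 3 + 3) / 6 = 5/2.

5/2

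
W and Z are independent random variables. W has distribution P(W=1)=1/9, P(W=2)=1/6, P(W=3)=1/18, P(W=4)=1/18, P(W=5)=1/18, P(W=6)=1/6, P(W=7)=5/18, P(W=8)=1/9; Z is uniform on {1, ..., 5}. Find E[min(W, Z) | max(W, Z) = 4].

21/10

P(max(W, Z) = 4) = 1/9.
Summing min(W,Z)·P(x,y) over outcomes with max(W, Z) = 4 gives 7/30.
E[min(W, Z) | max(W, Z) = 4] = (7/30) / (1/9) = 21/10.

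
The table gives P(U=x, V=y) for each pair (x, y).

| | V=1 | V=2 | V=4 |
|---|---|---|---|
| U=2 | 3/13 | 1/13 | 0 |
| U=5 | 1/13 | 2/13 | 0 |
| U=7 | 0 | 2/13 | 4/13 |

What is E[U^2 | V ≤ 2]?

21

P(V ≤ 2) = 9/13.
Σ U^2·P over the event = 4·(3/13) + 4·(1/13) + 25·(1/13) + 25·(2/13) + 49·(2/13) = 189/13.
E[U^2 | V ≤ 2] = (189/13) / (9/13) = 21.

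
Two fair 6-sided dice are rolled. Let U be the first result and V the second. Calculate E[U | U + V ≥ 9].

5

Outcomes with U + V ≥ 9: (3,6), (4,5), (4,6), (5,4), (5,5), (5,6), (6,3), (6,4), (6,5), (6,6), each with probability 1/36.
E[U | U + V ≥ 9] = (3 + 4 + 4 + 5 + 5 + 5 + 6 + 6 + 6 + 6) / 10 = 5.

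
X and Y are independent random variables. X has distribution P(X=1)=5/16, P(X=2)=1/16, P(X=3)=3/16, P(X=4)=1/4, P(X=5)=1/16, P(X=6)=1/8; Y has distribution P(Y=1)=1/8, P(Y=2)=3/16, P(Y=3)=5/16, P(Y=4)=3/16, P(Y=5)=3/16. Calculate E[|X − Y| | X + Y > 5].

140/79

P(X + Y > 5) = 79/128.
Summing |X−Y|·P(x,y) over outcomes with X + Y > 5 gives 35/32.
E[|X − Y| | X + Y > 5] = (35/32) / (79/128) = 140/79.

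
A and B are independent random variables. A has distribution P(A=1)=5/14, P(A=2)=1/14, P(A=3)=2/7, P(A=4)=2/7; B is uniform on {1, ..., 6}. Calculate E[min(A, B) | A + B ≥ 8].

P(A + B ≥ 8) = 1/4.
Summing min(A,B)·P(x,y) over outcomes with A + B ≥ 8 gives 37/42.
E[min(A, B) | A + B ≥ 8] = (37/42) / (1/4) = 74/21.

74/21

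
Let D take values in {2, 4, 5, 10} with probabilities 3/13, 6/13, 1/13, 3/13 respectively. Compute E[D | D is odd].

5

P(D is odd) = 1/13.
Σ over the event: 5·1/13 = 5/13.
E[D | D is odd] = (5/13) / (1/13) = 5.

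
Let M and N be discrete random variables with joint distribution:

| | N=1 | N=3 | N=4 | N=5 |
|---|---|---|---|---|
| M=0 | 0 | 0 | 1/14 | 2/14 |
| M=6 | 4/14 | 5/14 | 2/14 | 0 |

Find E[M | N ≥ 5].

P(N ≥ 5) = 1/7.
Σ M·P over the event = 0·(2/14) = 0.
E[M | N ≥ 5] = (0) / (1/7) = 0.

0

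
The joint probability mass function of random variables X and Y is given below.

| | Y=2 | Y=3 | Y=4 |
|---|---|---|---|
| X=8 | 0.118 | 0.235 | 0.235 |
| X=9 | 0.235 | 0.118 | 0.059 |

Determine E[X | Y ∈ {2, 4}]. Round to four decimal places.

8.4544

P(Y ∈ {2, 4}) = 0.647.
Summing X·P(X=x,Y=y) over the conditioning event gives 5.470.
E[X | Y ∈ {2, 4}] = (5.470) / (0.647) = 8.4544.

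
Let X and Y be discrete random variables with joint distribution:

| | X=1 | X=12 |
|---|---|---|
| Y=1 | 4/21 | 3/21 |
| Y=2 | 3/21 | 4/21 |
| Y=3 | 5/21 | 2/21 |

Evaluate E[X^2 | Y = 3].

P(Y = 3) = 1/3.
Σ X^2·P over the event = 1·(5/21) + 144·(2/21) = 293/21.
E[X^2 | Y = 3] = (293/21) / (1/3) = 293/7.

293/7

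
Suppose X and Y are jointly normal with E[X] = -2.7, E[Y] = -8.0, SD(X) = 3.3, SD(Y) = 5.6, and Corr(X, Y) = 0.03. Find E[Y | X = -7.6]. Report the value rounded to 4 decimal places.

-8.2495

The regression of Y on X has slope ρ·σ_Y/σ_X and passes through (μ_X, μ_Y).
E[Y | X=-7.6] = -8.0 + (0.03)·(5.6/3.3)·(-7.6 − (-2.7)) = -8.0 + (0.050909)·(-4.9) = -8.2495.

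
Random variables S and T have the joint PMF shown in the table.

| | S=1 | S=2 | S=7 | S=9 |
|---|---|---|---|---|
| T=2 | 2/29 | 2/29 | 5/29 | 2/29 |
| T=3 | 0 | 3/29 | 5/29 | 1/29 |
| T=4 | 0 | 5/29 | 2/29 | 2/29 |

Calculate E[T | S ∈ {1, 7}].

37/14

P(S ∈ {1, 7}) = 14/29.
Summing T·P(S=x,T=y) over the conditioning event gives 37/29.
E[T | S ∈ {1, 7}] = (37/29) / (14/29) = 37/14.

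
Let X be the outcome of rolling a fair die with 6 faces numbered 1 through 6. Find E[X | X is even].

Given X is even, X is equally likely to be any of {2, 4, 6}.
E[X | X is even] = (2 + 4 + 6) / 3 = 4.

4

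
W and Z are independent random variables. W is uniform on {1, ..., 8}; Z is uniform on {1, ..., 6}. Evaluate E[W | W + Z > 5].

P(W + Z > 5) = 19/24.
Summing W·P(x,y) over outcomes with W + Z > 5 gives 49/12.
E[W | W + Z > 5] = (49/12) / (19/24) = 98/19.

98/19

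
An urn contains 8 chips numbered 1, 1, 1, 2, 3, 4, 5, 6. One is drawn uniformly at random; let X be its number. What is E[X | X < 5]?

P(X < 5) = 3/4.
Σ over the event: 1·3/8 + 2·1/8 + 3·1/8 + 4·1/8 = 3/2.
E[X | X < 5] = (3/2) / (3/4) = 2.

2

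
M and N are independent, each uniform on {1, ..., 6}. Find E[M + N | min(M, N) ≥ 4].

P(min(M, N) ≥ 4) = 1/4.
Summing (M+N)·P(x,y) over outcomes with min(M, N) ≥ 4 gives 5/2.
E[M + N | min(M, N) ≥ 4] = (5/2) / (1/4) = 10.

10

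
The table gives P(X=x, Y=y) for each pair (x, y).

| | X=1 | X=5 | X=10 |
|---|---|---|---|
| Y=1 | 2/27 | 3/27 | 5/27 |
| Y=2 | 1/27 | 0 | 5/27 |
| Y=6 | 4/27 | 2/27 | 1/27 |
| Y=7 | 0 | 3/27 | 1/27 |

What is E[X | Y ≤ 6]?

142/23

P(Y ≤ 6) = 23/27.
Summing X·P(X=x,Y=y) over the conditioning event gives 142/27.
E[X | Y ≤ 6] = (142/27) / (23/27) = 142/23.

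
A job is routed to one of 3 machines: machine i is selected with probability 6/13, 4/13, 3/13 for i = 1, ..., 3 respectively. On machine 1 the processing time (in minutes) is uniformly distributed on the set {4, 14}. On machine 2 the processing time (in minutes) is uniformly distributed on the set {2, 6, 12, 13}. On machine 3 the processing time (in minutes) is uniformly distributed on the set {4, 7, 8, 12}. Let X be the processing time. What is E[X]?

441/52

E[X | machine 1] = (4+14)/2 = 9.
E[X | machine 2] = (2+6+12+13)/4 = 33/4.
E[X | machine 3] = (4+7+8+12)/4 = 31/4.
E[X] = (6/13)·(9) + (4/13)·(33/4) + (3/13)·(31/4) = 441/52.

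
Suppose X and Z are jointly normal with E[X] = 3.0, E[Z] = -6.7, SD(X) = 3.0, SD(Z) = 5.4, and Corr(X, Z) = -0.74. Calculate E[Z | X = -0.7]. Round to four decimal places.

-1.7716

The regression of Z on X has slope ρ·σ_Z/σ_X and passes through (μ_X, μ_Z).
E[Z | X=-0.7] = -6.7 + (-0.74)·(5.4/3.0)·(-0.7 − (3.0)) = -6.7 + (-1.332)·(-3.7) = -1.7716.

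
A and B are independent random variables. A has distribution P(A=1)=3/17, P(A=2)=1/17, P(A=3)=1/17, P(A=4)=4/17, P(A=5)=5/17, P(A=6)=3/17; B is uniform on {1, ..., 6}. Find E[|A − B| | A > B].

123/50

P(A > B) = 25/51.
Summing |A−B|·P(x,y) over outcomes with A > B gives 41/34.
E[|A − B| | A > B] = (41/34) / (25/51) = 123/50.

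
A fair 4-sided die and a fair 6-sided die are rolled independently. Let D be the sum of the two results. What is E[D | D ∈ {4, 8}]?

P(D ∈ {4, 8}) = 1/4.
Σ over the event: 4·1/8 + 8·1/8 = 3/2.
E[D | D ∈ {4, 8}] = (3/2) / (1/4) = 6.

6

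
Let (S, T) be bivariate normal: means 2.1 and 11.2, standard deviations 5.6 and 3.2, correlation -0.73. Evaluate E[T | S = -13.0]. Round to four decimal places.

17.4989

For a bivariate normal, E[T | S=x] = μ_T + ρ·(σ_T/σ_S)·(x − μ_S).
E[T | S=-13.0] = 11.2 + (-0.73)·(3.2/5.6)·(-13.0 − (2.1)) = 11.2 + (-0.417143)·(-15.1) = 17.4989.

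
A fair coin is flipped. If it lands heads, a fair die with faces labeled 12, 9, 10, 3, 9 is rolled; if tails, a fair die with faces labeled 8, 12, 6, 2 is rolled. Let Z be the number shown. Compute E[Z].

E[Z | heads] = (12+9+10+3+9)/5 = 43/5.
E[Z | tails] = (8+12+6+2)/4 = 7.
By the law of total expectation,
E[Z] = (1/2)·(43/5) + (1/2)·(7) = 39/5.

39/5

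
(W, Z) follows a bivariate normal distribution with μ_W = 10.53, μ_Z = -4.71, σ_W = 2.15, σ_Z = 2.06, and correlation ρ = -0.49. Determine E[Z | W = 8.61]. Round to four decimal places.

-3.8086

E[Z | W=x] = μ_Z + ρ(σ_Z/σ_W)(x − μ_W) for jointly normal variables.
E[Z | W=8.61] = -4.71 + (-0.49)·(2.06/2.15)·(8.61 − (10.53)) = -4.71 + (-0.46949)·(-1.92) = -3.8086.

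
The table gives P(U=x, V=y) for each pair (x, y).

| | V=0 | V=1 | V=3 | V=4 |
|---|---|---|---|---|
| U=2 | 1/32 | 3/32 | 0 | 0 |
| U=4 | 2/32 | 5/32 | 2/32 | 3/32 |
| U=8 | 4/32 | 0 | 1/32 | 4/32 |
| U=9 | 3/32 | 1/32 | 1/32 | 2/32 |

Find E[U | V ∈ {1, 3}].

P(V ∈ {1, 3}) = 13/32.
Σ U·P over the event = 2·(3/32) + 4·(5/32) + 4·(2/32) + 8·(1/32) + 9·(1/32) + 9·(1/32) = 15/8.
E[U | V ∈ {1, 3}] = (15/8) / (13/32) = 60/13.

60/13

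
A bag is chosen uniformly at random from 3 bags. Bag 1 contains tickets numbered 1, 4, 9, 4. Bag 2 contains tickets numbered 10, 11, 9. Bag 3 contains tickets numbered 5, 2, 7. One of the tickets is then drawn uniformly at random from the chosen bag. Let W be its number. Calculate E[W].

E[W | bag 1] = (1+4+9+4)/4 = 9/2.
E[W | bag 2] = (10+11+9)/3 = 10.
E[W | bag 3] = (5+2+7)/3 = 14/3.
E[W] = (1/3)·(9/2) + (1/3)·(10) + (1/3)·(14/3) = 115/18.

115/18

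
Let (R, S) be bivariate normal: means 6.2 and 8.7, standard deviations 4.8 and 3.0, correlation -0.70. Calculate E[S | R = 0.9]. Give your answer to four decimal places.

For a bivariate normal, E[S | R=x] = μ_S + ρ·(σ_S/σ_R)·(x − μ_R).
E[S | R=0.9] = 8.7 + (-0.70)·(3.0/4.8)·(0.9 − (6.2)) = 8.7 + (-0.4375)·(-5.3) = 11.0188.

11.0188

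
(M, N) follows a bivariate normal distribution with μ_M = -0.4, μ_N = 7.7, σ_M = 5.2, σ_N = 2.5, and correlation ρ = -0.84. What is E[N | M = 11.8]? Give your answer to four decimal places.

E[N | M=x] = μ_N + ρ(σ_N/σ_M)(x − μ_M) for jointly normal variables.
E[N | M=11.8] = 7.7 + (-0.84)·(2.5/5.2)·(11.8 − (-0.4)) = 7.7 + (-0.403846)·(12.2) = 2.7731.

2.7731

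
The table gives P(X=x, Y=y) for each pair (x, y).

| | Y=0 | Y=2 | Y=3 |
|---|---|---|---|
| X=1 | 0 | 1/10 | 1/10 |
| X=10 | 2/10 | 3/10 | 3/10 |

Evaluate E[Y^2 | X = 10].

P(X = 10) = 4/5.
Summing Y^2·P(X=x,Y=y) over the conditioning event gives 39/10.
E[Y^2 | X = 10] = (39/10) / (4/5) = 39/8.

39/8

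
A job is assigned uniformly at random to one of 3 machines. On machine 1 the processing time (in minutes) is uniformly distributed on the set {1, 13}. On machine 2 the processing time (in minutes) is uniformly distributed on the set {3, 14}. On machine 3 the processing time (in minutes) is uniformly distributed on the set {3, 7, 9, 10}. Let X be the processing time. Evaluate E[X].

E[X | machine 1] = (1+13)/2 = 7.
E[X | machine 2] = (3+14)/2 = 17/2.
E[X | machine 3] = (3+7+9+10)/4 = 29/4.
By the law of total expectation,
E[X] = (1/3)·(7) + (1/3)·(17/2) + (1/3)·(29/4) = 91/12.

91/12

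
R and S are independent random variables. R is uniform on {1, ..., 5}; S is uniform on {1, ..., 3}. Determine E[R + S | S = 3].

6

P(S = 3) = 1/3.
Summing (R+S)·P(x,y) over outcomes with S = 3 gives 2.
E[R + S | S = 3] = (2) / (1/3) = 6.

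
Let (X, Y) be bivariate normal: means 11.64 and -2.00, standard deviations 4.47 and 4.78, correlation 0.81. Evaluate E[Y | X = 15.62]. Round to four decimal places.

1.4474

E[Y | X=x] = μ_Y + ρ(σ_Y/σ_X)(x − μ_X) for jointly normal variables.
E[Y | X=15.62] = -2.00 + (0.81)·(4.78/4.47)·(15.62 − (11.64)) = -2.00 + (0.86617)·(3.98) = 1.4474.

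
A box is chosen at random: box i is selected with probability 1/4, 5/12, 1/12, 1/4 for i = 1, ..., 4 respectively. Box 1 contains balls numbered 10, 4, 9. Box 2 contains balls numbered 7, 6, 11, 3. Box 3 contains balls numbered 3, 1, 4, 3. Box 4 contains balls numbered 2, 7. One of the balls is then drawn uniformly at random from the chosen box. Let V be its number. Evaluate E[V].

E[V | box 1] = (10+4+9)/3 = 23/3.
E[V | box 2] = (7+6+11+3)/4 = 27/4.
E[V | box 3] = (3+1+4+3)/4 = 11/4.
E[V | box 4] = (2+7)/2 = 9/2.
By the law of total expectation,
E[V] = (1/4)·(23/3) + (5/12)·(27/4) + (1/12)·(11/4) + (1/4)·(9/2) = 73/12.

73/12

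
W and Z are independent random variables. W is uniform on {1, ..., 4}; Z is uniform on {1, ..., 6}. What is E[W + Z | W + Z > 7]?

26/3

Outcomes with W + Z > 7: (2,6), (3,5), (3,6), (4,4), (4,5), (4,6), each with probability 1/24.
E[W + Z | W + Z > 7] = (8 + 8 + 9 + 8 + 9 + 10) / 6 = 26/3.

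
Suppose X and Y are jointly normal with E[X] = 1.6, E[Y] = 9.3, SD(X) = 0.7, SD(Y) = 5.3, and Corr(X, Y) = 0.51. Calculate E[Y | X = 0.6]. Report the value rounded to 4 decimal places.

5.4386

The regression of Y on X has slope ρ·σ_Y/σ_X and passes through (μ_X, μ_Y).
E[Y | X=0.6] = 9.3 + (0.51)·(5.3/0.7)·(0.6 − (1.6)) = 9.3 + (3.8614)·(-1) = 5.4386.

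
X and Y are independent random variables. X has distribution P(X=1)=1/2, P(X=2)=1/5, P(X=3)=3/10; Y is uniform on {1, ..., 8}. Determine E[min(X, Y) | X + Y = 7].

P(X + Y = 7) = 1/8.
Summing min(X,Y)·P(x,y) over outcomes with X + Y = 7 gives 9/40.
E[min(X, Y) | X + Y = 7] = (9/40) / (1/8) = 9/5.

9/5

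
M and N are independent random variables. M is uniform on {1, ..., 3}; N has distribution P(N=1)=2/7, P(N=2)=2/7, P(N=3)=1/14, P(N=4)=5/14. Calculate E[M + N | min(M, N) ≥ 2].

28/5

P(min(M, N) ≥ 2) = 10/21.
Summing (M+N)·P(x,y) over outcomes with min(M, N) ≥ 2 gives 8/3.
E[M + N | min(M, N) ≥ 2] = (8/3) / (10/21) = 28/5.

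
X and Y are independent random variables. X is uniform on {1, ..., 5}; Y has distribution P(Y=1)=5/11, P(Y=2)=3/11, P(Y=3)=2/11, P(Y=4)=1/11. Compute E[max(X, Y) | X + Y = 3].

P(X + Y = 3) = 8/55.
Summing max(X,Y)·P(x,y) over outcomes with X + Y = 3 gives 16/55.
E[max(X, Y) | X + Y = 3] = (16/55) / (8/55) = 2.

2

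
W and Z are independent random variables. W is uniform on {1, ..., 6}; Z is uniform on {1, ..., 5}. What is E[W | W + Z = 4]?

P(W + Z = 4) = 1/10.
Summing W·P(x,y) over outcomes with W + Z = 4 gives 1/5.
E[W | W + Z = 4] = (1/5) / (1/10) = 2.

2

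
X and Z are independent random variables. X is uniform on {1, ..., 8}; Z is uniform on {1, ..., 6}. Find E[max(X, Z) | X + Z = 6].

21/5

Outcomes with X + Z = 6: (1,5), (2,4), (3,3), (4,2), (5,1), each with probability 1/48.
E[max(X, Z) | X + Z = 6] = (5 + 4 + 3 + 4 + 5) / 5 = 21/5.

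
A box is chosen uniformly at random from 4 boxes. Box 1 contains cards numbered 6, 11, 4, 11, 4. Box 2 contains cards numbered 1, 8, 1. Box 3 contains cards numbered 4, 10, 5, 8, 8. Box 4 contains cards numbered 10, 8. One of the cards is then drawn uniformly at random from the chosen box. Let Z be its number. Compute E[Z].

199/30

E[Z | box 1] = (6+11+4+11+4)/5 = 36/5.
E[Z | box 2] = (1+8+1)/3 = 10/3.
E[Z | box 3] = (4+10+5+8+8)/5 = 7.
E[Z | box 4] = (10+8)/2 = 9.
E[Z] = (1/4)·(36/5) + (1/4)·(10/3) + (1/4)·(7) + (1/4)·(9) = 199/30.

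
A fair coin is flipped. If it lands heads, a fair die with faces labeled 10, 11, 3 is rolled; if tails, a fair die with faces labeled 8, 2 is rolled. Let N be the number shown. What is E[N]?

E[N | heads] = (10+11+3)/3 = 8.
E[N | tails] = (8+2)/2 = 5.
E[N] = (1/2)·(8) + (1/2)·(5) = 13/2.

13/2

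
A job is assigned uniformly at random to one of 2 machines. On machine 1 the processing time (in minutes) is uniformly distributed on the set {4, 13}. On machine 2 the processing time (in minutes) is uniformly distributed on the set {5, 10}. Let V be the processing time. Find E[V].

8

E[V | machine 1] = (4+13)/2 = 17/2.
E[V | machine 2] = (5+10)/2 = 15/2.
By the law of total expectation,
E[V] = (1/2)·(17/2) + (1/2)·(15/2) = 8.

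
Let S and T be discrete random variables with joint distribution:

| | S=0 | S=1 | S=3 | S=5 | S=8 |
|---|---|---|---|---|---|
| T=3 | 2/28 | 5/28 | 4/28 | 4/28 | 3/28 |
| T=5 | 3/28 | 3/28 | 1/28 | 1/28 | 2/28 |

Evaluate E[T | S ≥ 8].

P(S ≥ 8) = 5/28.
Σ T·P over the event = 3·(3/28) + 5·(2/28) = 19/28.
E[T | S ≥ 8] = (19/28) / (5/28) = 19/5.

19/5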